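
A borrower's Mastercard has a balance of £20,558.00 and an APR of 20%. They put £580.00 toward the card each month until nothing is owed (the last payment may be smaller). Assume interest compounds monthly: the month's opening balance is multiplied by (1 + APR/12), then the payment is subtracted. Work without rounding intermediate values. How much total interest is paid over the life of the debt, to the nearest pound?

£10,792

Monthly rate r = 20%/12 = 1.66667% = 0.0166667.
Payoff takes n = ⌈−ln(1 − rB₀/P)/ln(1+r)⌉ = ⌈54.051⌉ = 55 payments; the last is £29.70.
Total paid = 54·£580.00 + £29.70 = £31,349.70.
Total interest = total paid − principal = £31,349.70 − £20,558.00 = £10,791.70.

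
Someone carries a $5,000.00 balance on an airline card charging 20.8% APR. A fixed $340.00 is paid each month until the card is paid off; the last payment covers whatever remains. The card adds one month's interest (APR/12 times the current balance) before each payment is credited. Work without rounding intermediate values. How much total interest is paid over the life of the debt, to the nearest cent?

Monthly rate r = 20.8%/12 = 1.73333% = 0.0173333.
Payoff takes n = ⌈−ln(1 − rB₀/P)/ln(1+r)⌉ = ⌈17.122⌉ = 18 payments; the last is $41.81.
Total paid = 17·$340.00 + $41.81 = $5,821.81.
Total interest = total paid − principal = $5,821.81 − $5,000.00 = $821.81.

$821.81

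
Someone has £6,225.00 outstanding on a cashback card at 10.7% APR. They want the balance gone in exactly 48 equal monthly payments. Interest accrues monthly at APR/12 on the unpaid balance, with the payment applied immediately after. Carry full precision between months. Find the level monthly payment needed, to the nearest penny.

£159.98

Monthly rate r = 10.7%/12 = 0.891667% = 0.00891667.
Level-payment amortization: P = B₀·r / (1 − (1+r)^(−n)) = 6225.00·0.00891667 / (1 − 1.00892^(−48)).
Denominator 1 − (1+r)^(−48) = 0.346950991.
P = 55.5063 / 0.346950991 ≈ 159.98.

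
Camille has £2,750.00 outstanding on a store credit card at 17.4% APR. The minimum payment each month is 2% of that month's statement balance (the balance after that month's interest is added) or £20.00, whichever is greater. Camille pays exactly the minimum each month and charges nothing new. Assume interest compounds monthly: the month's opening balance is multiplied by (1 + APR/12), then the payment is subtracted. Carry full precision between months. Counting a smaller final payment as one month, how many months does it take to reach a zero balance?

264 months

Monthly rate r = 17.4%/12 = 1.45% = 0.0145.
While 2% of the post-interest balance exceeds £20.00, each month B ← (B·(1+r))·(1 − 0.02), i.e. B shrinks by the factor (1+r)·0.98 = 0.99421.
This holds for months 1–177. Entering month 178 the balance is £983.92; 2% of the post-interest balance is now below £20.00, so the flat £20.00 minimum applies from here.
From month 178 a fixed £20.00 at rate r clears £983.92 in 87 more payments. Total: 177 + 87 = 264 months.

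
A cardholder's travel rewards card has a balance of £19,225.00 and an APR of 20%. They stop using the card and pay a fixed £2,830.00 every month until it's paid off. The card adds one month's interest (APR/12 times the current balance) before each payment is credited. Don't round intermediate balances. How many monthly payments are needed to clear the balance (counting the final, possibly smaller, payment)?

Monthly rate r = 20%/12 = 1.66667% = 0.0166667.
Recurrence: B ← B·(1+r) − £2,830.00.
Month 1: interest £320.42; balance after payment £16,715.42.
Month 2: interest £278.59; balance after payment £14,164.01.
Closed form: n = −ln(1 − rB₀/P)/ln(1+r) = −ln(0.88678)/ln(1.01667) ≈ 7.270, so the balance reaches zero during payment 8.

8 payments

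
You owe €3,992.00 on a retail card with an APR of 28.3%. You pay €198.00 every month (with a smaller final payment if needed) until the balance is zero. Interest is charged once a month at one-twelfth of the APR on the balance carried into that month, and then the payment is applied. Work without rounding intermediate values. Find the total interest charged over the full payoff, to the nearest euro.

Monthly rate r = 28.3%/12 = 2.35833% = 0.0235833.
Payoff takes n = ⌈−ln(1 − rB₀/P)/ln(1+r)⌉ = ⌈27.683⌉ = 28 payments; the last is €135.65.
Total paid = 27·€198.00 + €135.65 = €5,481.65.
Total interest = total paid − principal = €5,481.65 − €3,992.00 = €1,489.65.

€1,490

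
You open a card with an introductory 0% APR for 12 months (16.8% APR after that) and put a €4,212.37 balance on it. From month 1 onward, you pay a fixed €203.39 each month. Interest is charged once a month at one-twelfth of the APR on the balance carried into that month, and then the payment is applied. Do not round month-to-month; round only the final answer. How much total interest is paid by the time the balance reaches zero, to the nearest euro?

€131

Promo months 1–12 at r₀ = 0%/12 = 0; months 13+ at r₁ = 16.8%/12 = 0.014.
After month 12 (no interest yet): B = €4,212.37 − 12·€203.39 = €1,771.69.
Then at r₁ with €203.39/mo: n₂ = −ln(1 − r₁·B/P)/ln(1+r₁) ≈ 9.35 → 10 more payments.
Total paid = 21·€203.39 + €72.40 = €4,343.59; interest = €4,343.59 − €4,212.37 = €131.22.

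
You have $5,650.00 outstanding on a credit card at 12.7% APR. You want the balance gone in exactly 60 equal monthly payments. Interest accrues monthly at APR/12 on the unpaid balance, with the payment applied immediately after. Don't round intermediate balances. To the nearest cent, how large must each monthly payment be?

$127.69

Monthly rate r = 12.7%/12 = 1.05833% = 0.0105833.
Level-payment amortization: P = B₀·r / (1 − (1+r)^(−n)) = 5650.00·0.0105833 / (1 − 1.01058^(−60)).
Denominator 1 − (1+r)^(−60) = 0.46829333.
P = 59.7958 / 0.46829333 ≈ 127.69.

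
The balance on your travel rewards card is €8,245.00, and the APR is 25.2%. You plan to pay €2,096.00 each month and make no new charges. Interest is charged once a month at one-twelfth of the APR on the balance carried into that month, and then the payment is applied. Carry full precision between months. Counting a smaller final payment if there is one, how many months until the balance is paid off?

Monthly rate r = 25.2%/12 = 2.1% = 0.021.
Recurrence: B ← B·(1+r) − €2,096.00.
Month 1: interest €173.14; balance after payment €6,322.15.
Month 2: interest €132.77; balance after payment €4,358.91.
Month 3: interest €91.54; balance after payment €2,354.45.
Month 4: interest €49.44; balance after payment €307.89.
Month 5: interest €6.47; balance after payment €0.00.

5 months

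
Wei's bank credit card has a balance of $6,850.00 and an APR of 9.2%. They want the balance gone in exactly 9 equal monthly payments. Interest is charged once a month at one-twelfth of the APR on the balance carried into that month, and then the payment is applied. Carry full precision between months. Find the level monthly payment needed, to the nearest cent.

Monthly rate r = 9.2%/12 = 0.766667% = 0.00766667.
Level-payment amortization: P = B₀·r / (1 − (1+r)^(−n)) = 6850.00·0.00766667 / (1 − 1.00767^(−9)).
Denominator 1 − (1+r)^(−9) = 0.0664276772.
P = 52.5167 / 0.0664276772 ≈ 790.58.

$790.58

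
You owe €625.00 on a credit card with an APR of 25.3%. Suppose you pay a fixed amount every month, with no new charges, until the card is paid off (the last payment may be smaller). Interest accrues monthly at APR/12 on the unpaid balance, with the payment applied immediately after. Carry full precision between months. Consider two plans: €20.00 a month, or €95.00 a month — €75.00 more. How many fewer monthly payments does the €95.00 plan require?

44 fewer payments

Monthly rate r = 25.3%/12 = 2.10833% = 0.0210833.
At €20.00/mo: n = ⌈−ln(1 − rB₀/P)/ln(1+r)⌉ = 52 payments (last €10.95); total interest = total paid − €625.00 = €405.95.
At €95.00/mo: 8 payments (last €15.02); total interest €55.02.
Payments saved = 52 − 8 = 44.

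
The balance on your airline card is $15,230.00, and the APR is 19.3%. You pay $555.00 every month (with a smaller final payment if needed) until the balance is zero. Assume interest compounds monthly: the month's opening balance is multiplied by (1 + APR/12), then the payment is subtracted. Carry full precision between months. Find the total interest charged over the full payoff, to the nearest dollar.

$5,024

Monthly rate r = 19.3%/12 = 1.60833% = 0.0160833.
Payoff takes n = ⌈−ln(1 − rB₀/P)/ln(1+r)⌉ = ⌈36.491⌉ = 37 payments; the last is $273.77.
Total paid = 36·$555.00 + $273.77 = $20,253.77.
Total interest = total paid − principal = $20,253.77 − $15,230.00 = $5,023.77.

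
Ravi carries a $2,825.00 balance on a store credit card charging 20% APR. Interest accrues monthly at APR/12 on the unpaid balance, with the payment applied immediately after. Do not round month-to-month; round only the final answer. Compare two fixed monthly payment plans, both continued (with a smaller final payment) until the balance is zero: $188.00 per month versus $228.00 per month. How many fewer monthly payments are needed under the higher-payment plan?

4 fewer payments

Monthly rate r = 20%/12 = 1.66667% = 0.0166667.
At $188.00/mo: n = ⌈−ln(1 − rB₀/P)/ln(1+r)⌉ = 18 payments (last $83.13); total interest = total paid − $2,825.00 = $454.13.
At $228.00/mo: 14 payments (last $226.62); total interest $365.62.
Payments saved = 18 − 14 = 4.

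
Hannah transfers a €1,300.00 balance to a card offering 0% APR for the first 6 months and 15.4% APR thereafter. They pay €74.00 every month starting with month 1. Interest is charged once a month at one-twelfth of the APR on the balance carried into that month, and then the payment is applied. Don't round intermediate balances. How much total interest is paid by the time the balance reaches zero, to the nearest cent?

Promo months 1–6 at r₀ = 0%/12 = 0; months 7+ at r₁ = 15.4%/12 = 0.0128333.
After month 6 (no interest yet): B = €1,300.00 − 6·€74.00 = €856.00.
Then at r₁ with €74.00/mo: n₂ = −ln(1 − r₁·B/P)/ln(1+r₁) ≈ 12.60 → 13 more payments.
Total paid = 18·€74.00 + €44.67 = €1,376.67; interest = €1,376.67 − €1,300.00 = €76.67.

€76.67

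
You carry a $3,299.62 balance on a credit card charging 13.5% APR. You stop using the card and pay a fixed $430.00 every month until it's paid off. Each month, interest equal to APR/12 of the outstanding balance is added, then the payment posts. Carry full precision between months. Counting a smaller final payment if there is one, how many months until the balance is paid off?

Monthly rate r = 13.5%/12 = 1.125% = 0.01125.
Recurrence: B ← B·(1+r) − $430.00.
Month 1: interest $37.12; balance after payment $2,906.74.
Month 2: interest $32.70; balance after payment $2,509.44.
Closed form: n = −ln(1 − rB₀/P)/ln(1+r) = −ln(0.91367)/ln(1.01125) ≈ 8.070, so the balance reaches zero during payment 9.

9 payments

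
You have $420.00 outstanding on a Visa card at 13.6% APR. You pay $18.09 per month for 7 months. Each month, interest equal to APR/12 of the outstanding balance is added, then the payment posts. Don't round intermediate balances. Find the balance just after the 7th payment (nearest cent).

Monthly rate r = 13.6%/12 = 1.13333% = 0.0113333.
Each month: B ← B·(1+r) − $18.09.
Month 1: interest $4.76; balance after payment $406.67.
Month 2: interest $4.61; balance after payment $393.19.
Month 3: interest $4.46; balance after payment $379.56.
Month 4: interest $4.30; balance after payment $365.77.
Month 5: interest $4.15; balance after payment $351.82.
Month 6: interest $3.99; balance after payment $337.72.
Month 7: interest $3.83; balance after payment $323.46.

$323.46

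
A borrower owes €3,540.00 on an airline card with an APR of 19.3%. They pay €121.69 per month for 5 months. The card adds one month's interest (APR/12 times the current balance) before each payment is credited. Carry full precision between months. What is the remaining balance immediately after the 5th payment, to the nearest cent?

Monthly rate r = 19.3%/12 = 1.60833% = 0.0160833.
Each month: B ← B·(1+r) − €121.69.
Month 1: interest €56.94; balance after payment €3,475.24.
Month 2: interest €55.89; balance after payment €3,409.45.
Month 3: interest €54.84; balance after payment €3,342.59.
Month 4: interest €53.76; balance after payment €3,274.66.
Month 5: interest €52.67; balance after payment €3,205.64.

€3,205.64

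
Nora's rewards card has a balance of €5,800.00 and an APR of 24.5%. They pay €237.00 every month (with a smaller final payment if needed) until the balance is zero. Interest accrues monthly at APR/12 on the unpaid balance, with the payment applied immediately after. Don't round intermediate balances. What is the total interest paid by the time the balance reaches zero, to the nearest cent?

€2,320.25

Monthly rate r = 24.5%/12 = 2.04167% = 0.0204167.
Payoff takes n = ⌈−ln(1 − rB₀/P)/ln(1+r)⌉ = ⌈34.261⌉ = 35 payments; the last is €62.25.
Total paid = 34·€237.00 + €62.25 = €8,120.25.
Total interest = total paid − principal = €8,120.25 − €5,800.00 = €2,320.25.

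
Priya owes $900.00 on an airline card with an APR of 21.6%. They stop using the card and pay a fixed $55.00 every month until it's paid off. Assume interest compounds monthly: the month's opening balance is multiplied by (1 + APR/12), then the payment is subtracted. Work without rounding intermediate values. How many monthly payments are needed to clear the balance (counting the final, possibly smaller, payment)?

Monthly rate r = 21.6%/12 = 1.8% = 0.018.
Recurrence: B ← B·(1+r) − $55.00.
Month 1: interest $16.20; balance after payment $861.20.
Month 2: interest $15.50; balance after payment $821.70.
Closed form: n = −ln(1 − rB₀/P)/ln(1+r) = −ln(0.70545)/ln(1.018) ≈ 19.558, so the balance reaches zero during payment 20.

20 payments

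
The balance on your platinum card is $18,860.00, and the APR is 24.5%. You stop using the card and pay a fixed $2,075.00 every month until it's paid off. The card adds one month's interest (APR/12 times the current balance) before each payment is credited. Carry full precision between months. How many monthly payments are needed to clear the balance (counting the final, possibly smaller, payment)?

Monthly rate r = 24.5%/12 = 2.04167% = 0.0204167.
Recurrence: B ← B·(1+r) − $2,075.00.
Month 1: interest $385.06; balance after payment $17,170.06.
Month 2: interest $350.56; balance after payment $15,445.61.
Closed form: n = −ln(1 − rB₀/P)/ln(1+r) = −ln(0.81443)/ln(1.02042) ≈ 10.156, so the balance reaches zero during payment 11.

11 payments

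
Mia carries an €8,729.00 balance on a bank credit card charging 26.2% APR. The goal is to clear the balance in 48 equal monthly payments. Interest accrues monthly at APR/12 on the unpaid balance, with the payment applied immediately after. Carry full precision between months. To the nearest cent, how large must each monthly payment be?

€295.30

Monthly rate r = 26.2%/12 = 2.18333% = 0.0218333.
Level-payment amortization: P = B₀·r / (1 − (1+r)^(−n)) = 8729.00·0.0218333 / (1 − 1.02183^(−48)).
Denominator 1 − (1+r)^(−48) = 0.64538521.
P = 190.583 / 0.64538521 ≈ 295.30.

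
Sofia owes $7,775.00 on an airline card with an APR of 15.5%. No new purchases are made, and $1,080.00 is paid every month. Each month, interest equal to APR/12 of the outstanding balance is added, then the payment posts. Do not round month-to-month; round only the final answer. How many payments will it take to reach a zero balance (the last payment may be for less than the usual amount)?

Monthly rate r = 15.5%/12 = 1.29167% = 0.0129167.
Recurrence: B ← B·(1+r) − $1,080.00.
Month 1: interest $100.43; balance after payment $6,795.43.
Month 2: interest $87.77; balance after payment $5,803.20.
Closed form: n = −ln(1 − rB₀/P)/ln(1+r) = −ln(0.90701)/ln(1.01292) ≈ 7.605, so the balance reaches zero during payment 8.

8 payments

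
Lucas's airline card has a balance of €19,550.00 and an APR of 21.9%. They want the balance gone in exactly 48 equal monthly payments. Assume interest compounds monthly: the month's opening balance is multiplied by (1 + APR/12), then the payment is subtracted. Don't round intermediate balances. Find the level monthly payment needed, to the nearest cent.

€614.88

Monthly rate r = 21.9%/12 = 1.825% = 0.01825.
Level-payment amortization: P = B₀·r / (1 − (1+r)^(−n)) = 19550.00·0.01825 / (1 − 1.01825^(−48)).
Denominator 1 − (1+r)^(−48) = 0.580252711.
P = 356.787 / 0.580252711 ≈ 614.88.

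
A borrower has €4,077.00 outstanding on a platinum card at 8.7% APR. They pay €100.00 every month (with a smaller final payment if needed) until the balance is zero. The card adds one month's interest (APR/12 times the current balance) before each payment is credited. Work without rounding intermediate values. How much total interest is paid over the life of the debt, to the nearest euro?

€773

Monthly rate r = 8.7%/12 = 0.725% = 0.00725.
Payoff takes n = ⌈−ln(1 − rB₀/P)/ln(1+r)⌉ = ⌈48.504⌉ = 49 payments; the last is €50.47.
Total paid = 48·€100.00 + €50.47 = €4,850.47.
Total interest = total paid − principal = €4,850.47 − €4,077.00 = €773.47.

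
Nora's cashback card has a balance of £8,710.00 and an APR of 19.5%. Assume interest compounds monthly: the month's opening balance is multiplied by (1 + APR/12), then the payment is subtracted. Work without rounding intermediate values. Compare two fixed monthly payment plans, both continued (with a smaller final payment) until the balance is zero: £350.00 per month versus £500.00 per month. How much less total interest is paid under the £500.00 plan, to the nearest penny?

£928.06

Monthly rate r = 19.5%/12 = 1.625% = 0.01625.
At £350.00/mo: n = ⌈−ln(1 − rB₀/P)/ln(1+r)⌉ = 33 payments (last £51.46); total interest = total paid − £8,710.00 = £2,541.46.
At £500.00/mo: 21 payments (last £323.40); total interest £1,613.40.
Interest saved = £2,541.46 − £1,613.40 = £928.06.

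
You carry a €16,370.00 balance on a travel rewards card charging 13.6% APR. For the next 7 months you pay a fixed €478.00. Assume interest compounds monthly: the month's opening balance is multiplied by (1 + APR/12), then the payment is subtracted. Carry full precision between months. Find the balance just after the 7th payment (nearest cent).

Monthly rate r = 13.6%/12 = 1.13333% = 0.0113333.
Each month: B ← B·(1+r) − €478.00.
Month 1: interest €185.53; balance after payment €16,077.53.
Month 2: interest €182.21; balance after payment €15,781.74.
Month 3: interest €178.86; balance after payment €15,482.60.
Month 4: interest €175.47; balance after payment €15,180.07.
Month 5: interest €172.04; balance after payment €14,874.11.
Month 6: interest €168.57; balance after payment €14,564.68.
Month 7: interest €165.07; balance after payment €14,251.75.

€14,251.75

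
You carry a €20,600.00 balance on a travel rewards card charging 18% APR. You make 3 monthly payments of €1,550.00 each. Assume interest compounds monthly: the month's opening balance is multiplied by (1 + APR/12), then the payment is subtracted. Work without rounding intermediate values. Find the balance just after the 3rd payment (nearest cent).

Monthly rate r = 18%/12 = 1.5% = 0.015.
Each month: B ← B·(1+r) − €1,550.00.
Month 1: interest €309.00; balance after payment €19,359.00.
Month 2: interest €290.38; balance after payment €18,099.38.
Month 3: interest €271.49; balance after payment €16,820.88.

€16,820.88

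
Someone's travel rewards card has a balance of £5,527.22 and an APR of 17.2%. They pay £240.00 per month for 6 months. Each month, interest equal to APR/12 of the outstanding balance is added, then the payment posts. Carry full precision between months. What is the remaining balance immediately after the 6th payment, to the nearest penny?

Monthly rate r = 17.2%/12 = 1.43333% = 0.0143333.
Each month: B ← B·(1+r) − £240.00.
Month 1: interest £79.22; balance after payment £5,366.44.
Month 2: interest £76.92; balance after payment £5,203.36.
Month 3: interest £74.58; balance after payment £5,037.94.
Month 4: interest £72.21; balance after payment £4,870.15.
Month 5: interest £69.81; balance after payment £4,699.96.
Month 6: interest £67.37; balance after payment £4,527.33.

£4,527.33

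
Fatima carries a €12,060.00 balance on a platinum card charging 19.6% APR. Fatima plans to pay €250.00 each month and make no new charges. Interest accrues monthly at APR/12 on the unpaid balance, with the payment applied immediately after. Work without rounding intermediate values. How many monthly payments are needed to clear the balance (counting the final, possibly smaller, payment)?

96 months

Monthly rate r = 19.6%/12 = 1.63333% = 0.0163333.
Recurrence: B ← B·(1+r) − €250.00.
Month 1: interest €196.98; balance after payment €12,006.98.
Month 2: interest €196.11; balance after payment €11,953.09.
Closed form: n = −ln(1 − rB₀/P)/ln(1+r) = −ln(0.21208)/ln(1.01633) ≈ 95.720, so the balance reaches zero during payment 96.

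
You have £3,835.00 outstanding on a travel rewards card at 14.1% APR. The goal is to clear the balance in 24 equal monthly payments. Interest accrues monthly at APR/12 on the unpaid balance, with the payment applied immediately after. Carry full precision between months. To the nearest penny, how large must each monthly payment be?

£184.31

Monthly rate r = 14.1%/12 = 1.175% = 0.01175.
Level-payment amortization: P = B₀·r / (1 − (1+r)^(−n)) = 3835.00·0.01175 / (1 − 1.01175^(−24)).
Denominator 1 − (1+r)^(−24) = 0.244485356.
P = 45.0613 / 0.244485356 ≈ 184.31.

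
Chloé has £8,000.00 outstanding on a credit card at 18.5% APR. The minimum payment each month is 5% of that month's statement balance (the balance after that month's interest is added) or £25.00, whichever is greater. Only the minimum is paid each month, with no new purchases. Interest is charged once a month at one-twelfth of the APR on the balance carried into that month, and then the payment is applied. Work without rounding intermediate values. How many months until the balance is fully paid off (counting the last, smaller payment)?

Monthly rate r = 18.5%/12 = 1.54167% = 0.0154167.
While 5% of the post-interest balance exceeds £25.00, each month B ← (B·(1+r))·(1 − 0.05), i.e. B shrinks by the factor (1+r)·0.95 = 0.96465.
This holds for months 1–78. Entering month 79 the balance is £482.82; 5% of the post-interest balance is now below £25.00, so the flat £25.00 minimum applies from here.
From month 79 a fixed £25.00 at rate r clears £482.82 in 24 more payments. Total: 78 + 24 = 102 months.

102 months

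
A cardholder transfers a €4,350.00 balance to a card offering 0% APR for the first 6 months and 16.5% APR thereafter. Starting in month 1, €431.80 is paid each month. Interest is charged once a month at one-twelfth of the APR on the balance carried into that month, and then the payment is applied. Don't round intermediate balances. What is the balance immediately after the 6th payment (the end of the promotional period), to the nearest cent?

Promo months 1–6 at r₀ = 0%/12 = 0; months 7+ at r₁ = 16.5%/12 = 0.01375.
After month 6 (no interest yet): B = €4,350.00 − 6·€431.80 = €1,759.20.

€1,759.20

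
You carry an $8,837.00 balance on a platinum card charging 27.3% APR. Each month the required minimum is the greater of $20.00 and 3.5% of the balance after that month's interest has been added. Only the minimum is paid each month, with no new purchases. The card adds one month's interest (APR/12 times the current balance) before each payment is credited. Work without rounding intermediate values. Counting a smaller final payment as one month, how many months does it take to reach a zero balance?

Monthly rate r = 27.3%/12 = 2.275% = 0.02275.
While 3.5% of the post-interest balance exceeds $20.00, each month B ← (B·(1+r))·(1 − 0.035), i.e. B shrinks by the factor (1+r)·0.965 = 0.98695.
This holds for months 1–211. Entering month 212 the balance is $553.26; 3.5% of the post-interest balance is now below $20.00, so the flat $20.00 minimum applies from here.
From month 212 a fixed $20.00 at rate r clears $553.26 in 45 more payments. Total: 211 + 45 = 256 months.

256 months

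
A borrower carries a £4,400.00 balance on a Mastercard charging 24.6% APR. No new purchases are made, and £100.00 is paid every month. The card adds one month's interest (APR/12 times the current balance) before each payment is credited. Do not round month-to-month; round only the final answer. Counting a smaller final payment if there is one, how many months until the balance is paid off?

115 payments

Monthly rate r = 24.6%/12 = 2.05% = 0.0205.
Recurrence: B ← B·(1+r) − £100.00.
Month 1: interest £90.20; balance after payment £4,390.20.
Month 2: interest £90.00; balance after payment £4,380.20.
Closed form: n = −ln(1 − rB₀/P)/ln(1+r) = −ln(0.098)/ln(1.0205) ≈ 114.464, so the balance reaches zero during payment 115.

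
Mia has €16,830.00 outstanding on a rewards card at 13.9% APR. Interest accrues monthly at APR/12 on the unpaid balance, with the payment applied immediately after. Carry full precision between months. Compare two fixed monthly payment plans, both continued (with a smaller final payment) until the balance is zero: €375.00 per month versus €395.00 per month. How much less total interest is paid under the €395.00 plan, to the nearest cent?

€556.73

Monthly rate r = 13.9%/12 = 1.15833% = 0.0115833.
At €375.00/mo: n = ⌈−ln(1 − rB₀/P)/ln(1+r)⌉ = 64 payments (last €264.90); total interest = total paid − €16,830.00 = €7,059.90.
At €395.00/mo: 60 payments (last €28.17); total interest €6,503.17.
Interest saved = €7,059.90 − €6,503.17 = €556.73.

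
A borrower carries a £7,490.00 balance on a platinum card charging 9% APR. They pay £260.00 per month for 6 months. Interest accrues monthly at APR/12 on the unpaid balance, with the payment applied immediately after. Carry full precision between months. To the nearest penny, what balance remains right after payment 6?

Monthly rate r = 9%/12 = 0.75% = 0.0075.
Each month: B ← B·(1+r) − £260.00.
Month 1: interest £56.17; balance after payment £7,286.18.
Month 2: interest £54.65; balance after payment £7,080.82.
Month 3: interest £53.11; balance after payment £6,873.93.
Month 4: interest £51.55; balance after payment £6,665.48.
Month 5: interest £49.99; balance after payment £6,455.47.
Month 6: interest £48.42; balance after payment £6,243.89.

£6,243.89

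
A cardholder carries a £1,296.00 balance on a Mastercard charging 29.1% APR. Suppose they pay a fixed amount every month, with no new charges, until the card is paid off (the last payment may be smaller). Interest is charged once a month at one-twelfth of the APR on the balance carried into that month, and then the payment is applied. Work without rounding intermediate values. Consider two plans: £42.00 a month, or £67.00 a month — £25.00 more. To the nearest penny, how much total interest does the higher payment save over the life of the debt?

£647.55

Monthly rate r = 29.1%/12 = 2.425% = 0.02425.
At £42.00/mo: n = ⌈−ln(1 − rB₀/P)/ln(1+r)⌉ = 58 payments (last £24.15); total interest = total paid − £1,296.00 = £1,122.15.
At £67.00/mo: 27 payments (last £28.60); total interest £474.60.
Interest saved = £1,122.15 − £474.60 = £647.55.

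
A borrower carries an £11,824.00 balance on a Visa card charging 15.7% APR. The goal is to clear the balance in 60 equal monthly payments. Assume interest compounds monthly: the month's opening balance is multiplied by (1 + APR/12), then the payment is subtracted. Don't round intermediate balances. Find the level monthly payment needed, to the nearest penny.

£285.66

Monthly rate r = 15.7%/12 = 1.30833% = 0.0130833.
Level-payment amortization: P = B₀·r / (1 − (1+r)^(−n)) = 11824.00·0.0130833 / (1 − 1.01308^(−60)).
Denominator 1 − (1+r)^(−60) = 0.541552339.
P = 154.697 / 0.541552339 ≈ 285.66.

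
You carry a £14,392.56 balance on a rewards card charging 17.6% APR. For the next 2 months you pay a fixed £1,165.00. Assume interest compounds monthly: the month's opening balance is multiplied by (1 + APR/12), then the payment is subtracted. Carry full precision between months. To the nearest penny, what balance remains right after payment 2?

£12,470.75

Monthly rate r = 17.6%/12 = 1.46667% = 0.0146667.
Each month: B ← B·(1+r) − £1,165.00.
Month 1: interest £211.09; balance after payment £13,438.65.
Month 2: interest £197.10; balance after payment £12,470.75.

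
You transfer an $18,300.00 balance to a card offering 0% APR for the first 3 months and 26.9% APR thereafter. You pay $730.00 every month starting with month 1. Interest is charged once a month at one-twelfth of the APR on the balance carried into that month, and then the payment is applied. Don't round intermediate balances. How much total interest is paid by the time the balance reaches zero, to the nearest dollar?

$6,369

Promo months 1–3 at r₀ = 0%/12 = 0; months 4+ at r₁ = 26.9%/12 = 0.0224167.
After month 3 (no interest yet): B = $18,300.00 − 3·$730.00 = $16,110.00.
Then at r₁ with $730.00/mo: n₂ = −ln(1 − r₁·B/P)/ln(1+r₁) ≈ 30.79 → 31 more payments.
Total paid = 33·$730.00 + $578.70 = $24,668.70; interest = $24,668.70 − $18,300.00 = $6,368.70.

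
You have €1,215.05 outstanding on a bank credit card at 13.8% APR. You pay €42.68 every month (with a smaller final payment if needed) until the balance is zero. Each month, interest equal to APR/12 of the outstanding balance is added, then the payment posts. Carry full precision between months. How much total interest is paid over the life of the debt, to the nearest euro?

Monthly rate r = 13.8%/12 = 1.15% = 0.0115.
Payoff takes n = ⌈−ln(1 − rB₀/P)/ln(1+r)⌉ = ⌈34.684⌉ = 35 payments; the last is €29.25.
Total paid = 34·€42.68 + €29.25 = €1,480.37.
Total interest = total paid − principal = €1,480.37 − €1,215.05 = €265.32.

€265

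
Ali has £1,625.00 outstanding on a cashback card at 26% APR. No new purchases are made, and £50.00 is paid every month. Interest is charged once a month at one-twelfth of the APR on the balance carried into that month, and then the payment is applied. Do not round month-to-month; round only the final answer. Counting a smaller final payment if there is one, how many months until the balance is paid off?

Monthly rate r = 26%/12 = 2.16667% = 0.0216667.
Recurrence: B ← B·(1+r) − £50.00.
Month 1: interest £35.21; balance after payment £1,610.21.
Month 2: interest £34.89; balance after payment £1,595.10.
Closed form: n = −ln(1 − rB₀/P)/ln(1+r) = −ln(0.29583)/ln(1.02167) ≈ 56.820, so the balance reaches zero during payment 57.

57 payments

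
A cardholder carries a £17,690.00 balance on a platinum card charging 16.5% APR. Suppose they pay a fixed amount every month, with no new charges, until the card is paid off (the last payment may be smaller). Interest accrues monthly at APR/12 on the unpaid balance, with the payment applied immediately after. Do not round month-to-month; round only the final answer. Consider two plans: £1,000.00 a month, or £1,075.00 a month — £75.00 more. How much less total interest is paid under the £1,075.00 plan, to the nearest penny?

£215.49

Monthly rate r = 16.5%/12 = 1.375% = 0.01375.
At £1,000.00/mo: n = ⌈−ln(1 − rB₀/P)/ln(1+r)⌉ = 21 payments (last £410.20); total interest = total paid − £17,690.00 = £2,720.20.
At £1,075.00/mo: 19 payments (last £844.71); total interest £2,504.71.
Interest saved = £2,720.20 − £2,504.71 = £215.49.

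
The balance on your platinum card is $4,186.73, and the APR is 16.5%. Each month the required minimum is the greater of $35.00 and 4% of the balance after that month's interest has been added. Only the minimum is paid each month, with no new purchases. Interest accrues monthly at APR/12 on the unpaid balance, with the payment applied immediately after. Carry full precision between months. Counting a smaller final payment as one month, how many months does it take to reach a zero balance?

89 months

Monthly rate r = 16.5%/12 = 1.375% = 0.01375.
While 4% of the post-interest balance exceeds $35.00, each month B ← (B·(1+r))·(1 − 0.04), i.e. B shrinks by the factor (1+r)·0.96 = 0.9732.
This holds for months 1–59. Entering month 60 the balance is $842.94; 4% of the post-interest balance is now below $35.00, so the flat $35.00 minimum applies from here.
From month 60 a fixed $35.00 at rate r clears $842.94 in 30 more payments. Total: 59 + 30 = 89 months.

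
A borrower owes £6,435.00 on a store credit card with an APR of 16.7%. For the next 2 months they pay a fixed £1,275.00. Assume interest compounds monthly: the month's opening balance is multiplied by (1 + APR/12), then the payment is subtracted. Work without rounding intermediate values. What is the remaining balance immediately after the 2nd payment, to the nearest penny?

Monthly rate r = 16.7%/12 = 1.39167% = 0.0139167.
Each month: B ← B·(1+r) − £1,275.00.
Month 1: interest £89.55; balance after payment £5,249.55.
Month 2: interest £73.06; balance after payment £4,047.61.

£4,047.61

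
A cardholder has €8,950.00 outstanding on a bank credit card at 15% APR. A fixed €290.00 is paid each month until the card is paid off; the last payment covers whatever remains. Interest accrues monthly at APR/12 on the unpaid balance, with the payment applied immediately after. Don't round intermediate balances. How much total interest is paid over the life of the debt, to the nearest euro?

Monthly rate r = 15%/12 = 1.25% = 0.0125.
Payoff takes n = ⌈−ln(1 − rB₀/P)/ln(1+r)⌉ = ⌈39.235⌉ = 40 payments; the last is €68.42.
Total paid = 39·€290.00 + €68.42 = €11,378.42.
Total interest = total paid − principal = €11,378.42 − €8,950.00 = €2,428.42.

€2,428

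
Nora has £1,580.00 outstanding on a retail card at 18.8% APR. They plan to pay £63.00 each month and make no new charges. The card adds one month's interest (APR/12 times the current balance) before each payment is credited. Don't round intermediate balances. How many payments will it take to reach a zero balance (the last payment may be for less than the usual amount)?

Monthly rate r = 18.8%/12 = 1.56667% = 0.0156667.
Recurrence: B ← B·(1+r) − £63.00.
Month 1: interest £24.75; balance after payment £1,541.75.
Month 2: interest £24.15; balance after payment £1,502.91.
Closed form: n = −ln(1 − rB₀/P)/ln(1+r) = −ln(0.60709)/ln(1.01567) ≈ 32.105, so the balance reaches zero during payment 33.

33 months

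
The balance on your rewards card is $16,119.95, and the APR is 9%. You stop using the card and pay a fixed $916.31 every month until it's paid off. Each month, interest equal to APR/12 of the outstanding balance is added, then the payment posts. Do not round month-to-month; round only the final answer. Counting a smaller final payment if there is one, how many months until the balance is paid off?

Monthly rate r = 9%/12 = 0.75% = 0.0075.
Recurrence: B ← B·(1+r) − $916.31.
Month 1: interest $120.90; balance after payment $15,324.54.
Month 2: interest $114.93; balance after payment $14,523.16.
Closed form: n = −ln(1 − rB₀/P)/ln(1+r) = −ln(0.86806)/ln(1.0075) ≈ 18.937, so the balance reaches zero during payment 19.

19 payments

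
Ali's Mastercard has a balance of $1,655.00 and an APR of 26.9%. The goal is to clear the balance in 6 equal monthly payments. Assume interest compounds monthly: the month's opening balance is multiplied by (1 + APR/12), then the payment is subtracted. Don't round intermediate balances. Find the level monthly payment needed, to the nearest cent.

$297.87

Monthly rate r = 26.9%/12 = 2.24167% = 0.0224167.
Level-payment amortization: P = B₀·r / (1 − (1+r)^(−n)) = 1655.00·0.0224167 / (1 − 1.02242^(−6)).
Denominator 1 − (1+r)^(−6) = 0.124547721.
P = 37.0996 / 0.124547721 ≈ 297.87.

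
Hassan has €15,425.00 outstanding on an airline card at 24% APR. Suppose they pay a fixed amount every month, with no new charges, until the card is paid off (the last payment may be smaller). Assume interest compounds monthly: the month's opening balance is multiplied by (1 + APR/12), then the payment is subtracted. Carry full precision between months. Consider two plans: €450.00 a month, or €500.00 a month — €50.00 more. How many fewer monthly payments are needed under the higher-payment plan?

10 fewer payments

Monthly rate r = 24%/12 = 2% = 0.02.
At €450.00/mo: n = ⌈−ln(1 − rB₀/P)/ln(1+r)⌉ = 59 payments (last €191.87); total interest = total paid − €15,425.00 = €10,866.87.
At €500.00/mo: 49 payments (last €233.38); total interest €8,808.38.
Payments saved = 59 − 49 = 10.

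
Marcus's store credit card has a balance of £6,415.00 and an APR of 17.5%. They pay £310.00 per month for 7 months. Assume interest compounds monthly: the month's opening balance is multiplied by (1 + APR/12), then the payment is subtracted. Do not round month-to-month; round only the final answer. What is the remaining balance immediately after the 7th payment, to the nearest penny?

Monthly rate r = 17.5%/12 = 1.45833% = 0.0145833.
Each month: B ← B·(1+r) − £310.00.
Month 1: interest £93.55; balance after payment £6,198.55.
Month 2: interest £90.40; balance after payment £5,978.95.
Month 3: interest £87.19; balance after payment £5,756.14.
Month 4: interest £83.94; balance after payment £5,530.08.
Month 5: interest £80.65; balance after payment £5,300.73.
Month 6: interest £77.30; balance after payment £5,068.03.
Month 7: interest £73.91; balance after payment £4,831.94.

£4,831.94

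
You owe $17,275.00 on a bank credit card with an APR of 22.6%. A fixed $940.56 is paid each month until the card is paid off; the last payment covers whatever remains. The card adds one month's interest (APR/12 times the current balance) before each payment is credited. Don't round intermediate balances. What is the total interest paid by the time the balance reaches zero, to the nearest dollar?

Monthly rate r = 22.6%/12 = 1.88333% = 0.0188333.
Payoff takes n = ⌈−ln(1 − rB₀/P)/ln(1+r)⌉ = ⌈22.752⌉ = 23 payments; the last is $708.64.
Total paid = 22·$940.56 + $708.64 = $21,400.96.
Total interest = total paid − principal = $21,400.96 − $17,275.00 = $4,125.96.

$4,126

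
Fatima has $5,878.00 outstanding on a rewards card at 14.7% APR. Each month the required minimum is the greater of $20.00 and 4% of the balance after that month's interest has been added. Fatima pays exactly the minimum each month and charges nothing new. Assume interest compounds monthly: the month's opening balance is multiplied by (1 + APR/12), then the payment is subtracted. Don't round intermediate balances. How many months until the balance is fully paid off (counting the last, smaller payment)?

Monthly rate r = 14.7%/12 = 1.225% = 0.01225.
While 4% of the post-interest balance exceeds $20.00, each month B ← (B·(1+r))·(1 − 0.04), i.e. B shrinks by the factor (1+r)·0.96 = 0.97176.
This holds for months 1–87. Entering month 88 the balance is $486.26; 4% of the post-interest balance is now below $20.00, so the flat $20.00 minimum applies from here.
From month 88 a fixed $20.00 at rate r clears $486.26 in 30 more payments. Total: 87 + 30 = 117 months.

117 months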